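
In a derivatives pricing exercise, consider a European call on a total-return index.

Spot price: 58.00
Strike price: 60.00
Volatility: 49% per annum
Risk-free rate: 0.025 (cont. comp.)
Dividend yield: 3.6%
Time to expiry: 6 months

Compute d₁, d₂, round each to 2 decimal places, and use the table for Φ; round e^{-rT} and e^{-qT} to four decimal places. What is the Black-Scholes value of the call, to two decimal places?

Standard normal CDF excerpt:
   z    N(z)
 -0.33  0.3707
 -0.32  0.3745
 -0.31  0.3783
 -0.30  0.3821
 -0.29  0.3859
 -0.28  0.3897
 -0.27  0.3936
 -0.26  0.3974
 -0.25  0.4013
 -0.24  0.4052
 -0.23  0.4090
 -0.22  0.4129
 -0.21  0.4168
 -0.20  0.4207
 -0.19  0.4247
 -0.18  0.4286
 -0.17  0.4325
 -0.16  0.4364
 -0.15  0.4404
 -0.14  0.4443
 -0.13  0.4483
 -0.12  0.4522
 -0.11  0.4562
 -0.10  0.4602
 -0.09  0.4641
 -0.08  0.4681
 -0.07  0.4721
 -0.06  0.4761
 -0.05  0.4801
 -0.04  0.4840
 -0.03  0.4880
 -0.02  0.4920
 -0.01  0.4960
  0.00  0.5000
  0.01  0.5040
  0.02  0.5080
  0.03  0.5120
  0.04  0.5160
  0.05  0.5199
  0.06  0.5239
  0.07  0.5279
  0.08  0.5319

T = 0.5;  σ√T = 0.3465
d₁ = [ln(58/60) + (0.025 − 0.036 + 0.49²/2)·0.5] / 0.3465 = [-0.0339 + 0.0545] / 0.3465 = 0.0595 ≈ 0.06
d₂ = d₁ − σ√T = 0.0595 − 0.3465 = -0.2870 ≈ -0.29
e^(−qT) = e^(−0.036·0.5) = 0.9822;  e^(−rT) = e^(−0.025·0.5) = 0.9876
N(d₁) = N(0.06) = 0.5239;  N(d₂) = N(-0.29) = 0.3859
C = 58·0.9822·0.5239 − 60·0.9876·0.3859 = 29.8453 − 22.8669 = 6.9784

6.98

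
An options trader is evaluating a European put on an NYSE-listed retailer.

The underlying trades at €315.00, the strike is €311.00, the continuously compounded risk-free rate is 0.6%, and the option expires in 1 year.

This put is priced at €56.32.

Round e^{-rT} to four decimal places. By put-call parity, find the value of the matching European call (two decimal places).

€62.19

exp(−rT) = exp(−0.006·1) = 0.9940
Put-call parity: C − P = S − K·e^(−rT) = 315 − 311·0.9940 = 315 − 309.1340 = 5.8660
C = P + (C − P) = 56.32 + (5.8660) = 62.1860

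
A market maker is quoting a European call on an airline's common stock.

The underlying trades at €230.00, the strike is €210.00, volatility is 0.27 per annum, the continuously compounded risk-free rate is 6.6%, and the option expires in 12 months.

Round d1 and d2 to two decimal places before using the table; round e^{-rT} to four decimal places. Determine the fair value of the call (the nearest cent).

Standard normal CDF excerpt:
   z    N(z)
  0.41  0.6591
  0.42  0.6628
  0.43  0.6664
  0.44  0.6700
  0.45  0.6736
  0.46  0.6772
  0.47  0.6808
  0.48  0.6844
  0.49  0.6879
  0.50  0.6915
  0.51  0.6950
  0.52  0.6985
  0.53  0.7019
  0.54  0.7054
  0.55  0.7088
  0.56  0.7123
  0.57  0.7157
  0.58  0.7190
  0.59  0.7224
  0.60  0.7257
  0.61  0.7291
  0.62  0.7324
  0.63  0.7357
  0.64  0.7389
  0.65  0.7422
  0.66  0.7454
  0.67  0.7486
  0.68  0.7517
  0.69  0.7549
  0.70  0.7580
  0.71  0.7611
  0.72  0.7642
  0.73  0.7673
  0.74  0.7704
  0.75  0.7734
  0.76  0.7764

σ√T = 0.27·√1 = 0.2700
d₁ = [ln(230/210) + (0.066 + 0.27²/2)·1] / 0.2700 = [0.0910 + 0.1025] / 0.2700 = 0.7164 → 0.72
d₂ = d₁ − σ√T = 0.7164 − 0.2700 = 0.4464 → 0.45
exp(−rT) = exp(−0.066·1) = 0.9361
N(d₁) = N(0.72) = 0.7642;  N(d₂) = N(0.45) = 0.6736
C = 230·0.7642 − 210·0.9361·0.6736 = 175.7660 − 132.4170 = 43.3490

€43.35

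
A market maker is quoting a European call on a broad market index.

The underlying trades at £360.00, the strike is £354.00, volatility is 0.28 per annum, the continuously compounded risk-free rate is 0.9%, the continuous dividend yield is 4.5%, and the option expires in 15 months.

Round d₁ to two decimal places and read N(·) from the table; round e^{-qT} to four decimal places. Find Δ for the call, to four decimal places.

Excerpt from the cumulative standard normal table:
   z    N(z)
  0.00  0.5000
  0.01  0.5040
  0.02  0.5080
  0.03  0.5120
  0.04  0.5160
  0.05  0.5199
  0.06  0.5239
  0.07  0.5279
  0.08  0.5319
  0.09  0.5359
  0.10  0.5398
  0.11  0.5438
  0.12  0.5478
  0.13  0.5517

σ√T = 0.28 × 1.1180 = 0.3130
ln(S/K) + (r − q + σ²/2)T = ln(360/354) + (0.009 − 0.045 + 0.28²/2)·1.25 = 0.0168 + 0.0040 = 0.0208
d₁ = 0.0208 / 0.3130 = 0.0665 → 0.07
N(d₁) = N(0.07) = 0.5279
Δ_call = e^(−qT)·N(d₁) = 0.9453·0.5279 = 0.4990

0.4990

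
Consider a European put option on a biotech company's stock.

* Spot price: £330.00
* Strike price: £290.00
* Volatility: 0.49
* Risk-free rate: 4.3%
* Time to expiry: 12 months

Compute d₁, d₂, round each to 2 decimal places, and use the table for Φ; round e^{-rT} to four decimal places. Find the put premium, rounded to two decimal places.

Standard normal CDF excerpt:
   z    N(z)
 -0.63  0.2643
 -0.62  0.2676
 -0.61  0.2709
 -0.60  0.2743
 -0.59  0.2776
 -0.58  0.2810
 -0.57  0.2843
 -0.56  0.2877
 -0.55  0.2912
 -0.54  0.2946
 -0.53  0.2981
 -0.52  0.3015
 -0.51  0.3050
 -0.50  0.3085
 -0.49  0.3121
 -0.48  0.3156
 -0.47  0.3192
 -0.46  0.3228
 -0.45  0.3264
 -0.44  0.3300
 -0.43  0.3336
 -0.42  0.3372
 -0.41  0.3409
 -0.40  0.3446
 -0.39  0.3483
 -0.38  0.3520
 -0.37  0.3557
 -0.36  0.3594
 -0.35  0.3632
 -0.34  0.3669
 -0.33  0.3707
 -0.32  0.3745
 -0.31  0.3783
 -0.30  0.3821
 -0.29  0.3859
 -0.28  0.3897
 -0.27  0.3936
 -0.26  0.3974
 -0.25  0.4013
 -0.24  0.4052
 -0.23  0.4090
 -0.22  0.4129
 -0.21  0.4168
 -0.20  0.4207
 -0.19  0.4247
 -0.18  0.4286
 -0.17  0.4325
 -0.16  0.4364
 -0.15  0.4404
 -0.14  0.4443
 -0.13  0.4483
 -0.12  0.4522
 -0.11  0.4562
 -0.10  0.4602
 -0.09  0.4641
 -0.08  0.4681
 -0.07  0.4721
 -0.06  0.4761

T = 1;  σ√T = 0.4900
ln(S/K) + (r + σ²/2)T = ln(330/290) + (0.043 + 0.49²/2)·1 = 0.1292 + 0.1630 = 0.2923
d₁ = 0.2923 / 0.4900 = 0.5965 ⇒ 0.60
d₂ = d₁ − σ√T = 0.5965 − 0.4900 = 0.1065 ⇒ 0.11
exp(−rT) = exp(−0.043·1) = 0.9579
N(−d₂) = N(-0.11) = 0.4562;  N(−d₁) = N(-0.60) = 0.2743
P = 290·0.9579·0.4562 − 330·0.2743 = 126.7283 − 90.5190 = 36.2093

£36.21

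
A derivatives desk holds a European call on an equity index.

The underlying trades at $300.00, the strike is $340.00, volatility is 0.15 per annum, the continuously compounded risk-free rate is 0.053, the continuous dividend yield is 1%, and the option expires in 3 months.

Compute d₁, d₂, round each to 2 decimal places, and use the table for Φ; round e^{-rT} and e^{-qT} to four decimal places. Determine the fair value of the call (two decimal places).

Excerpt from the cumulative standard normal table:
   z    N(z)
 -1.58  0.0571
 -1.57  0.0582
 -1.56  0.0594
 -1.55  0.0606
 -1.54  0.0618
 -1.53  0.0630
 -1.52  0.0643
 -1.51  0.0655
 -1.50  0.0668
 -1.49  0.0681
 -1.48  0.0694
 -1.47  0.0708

$0.45

σ√T = 0.15·√0.25 = 0.0750
ln(S/K) + (r − q + σ²/2)T = ln(300/340) + (0.053 − 0.01 + 0.15²/2)·0.25 = -0.1252 + 0.0136 = -0.1116
d₁ = -0.1116 / 0.0750 = -1.4880 ≈ -1.49
d₂ = d₁ − σ√T = -1.4880 − 0.0750 = -1.5630 ≈ -1.56
exp(−qT) = exp(−0.01·0.25) = 0.9975;  exp(−rT) = exp(−0.053·0.25) = 0.9868
N(d₁) = N(-1.49) = 0.0681;  N(d₂) = N(-1.56) = 0.0594
C = 300·0.9975·0.0681 − 340·0.9868·0.0594 = 20.3789 − 19.9294 = 0.4495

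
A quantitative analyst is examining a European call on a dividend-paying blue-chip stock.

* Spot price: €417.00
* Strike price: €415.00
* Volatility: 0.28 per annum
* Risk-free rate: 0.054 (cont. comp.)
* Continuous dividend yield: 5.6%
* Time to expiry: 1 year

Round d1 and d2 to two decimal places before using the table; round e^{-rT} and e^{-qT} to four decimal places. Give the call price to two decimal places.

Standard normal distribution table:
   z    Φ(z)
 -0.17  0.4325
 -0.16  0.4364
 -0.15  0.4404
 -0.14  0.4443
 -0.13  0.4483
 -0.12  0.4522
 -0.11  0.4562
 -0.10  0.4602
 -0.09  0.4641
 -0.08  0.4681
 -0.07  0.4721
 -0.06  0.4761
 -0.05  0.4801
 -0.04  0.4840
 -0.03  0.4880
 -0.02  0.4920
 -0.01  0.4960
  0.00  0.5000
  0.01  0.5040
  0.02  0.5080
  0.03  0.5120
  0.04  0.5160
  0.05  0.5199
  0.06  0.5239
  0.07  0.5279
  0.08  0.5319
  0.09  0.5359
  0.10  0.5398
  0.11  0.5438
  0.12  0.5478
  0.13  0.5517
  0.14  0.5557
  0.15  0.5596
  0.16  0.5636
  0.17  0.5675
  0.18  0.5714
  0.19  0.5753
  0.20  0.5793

€44.38

σ√T = 0.28 × 1.0000 = 0.2800
d₁ = [ln(417/415) + (0.054 − 0.056 + 0.28²/2)·1] / 0.2800 = [0.0048 + 0.0372] / 0.2800 = 0.1500 ≈ 0.15
d₂ = d₁ − σ√T = 0.1500 − 0.2800 = -0.1300 ≈ -0.13
e^(−qT) = e^(−0.056·1) = 0.9455;  e^(−rT) = e^(−0.054·1) = 0.9474
N(d₁) = N(0.15) = 0.5596;  N(d₂) = N(-0.13) = 0.4483
C = 417·0.9455·0.5596 − 415·0.9474·0.4483 = 220.6355 − 176.2586 = 44.3769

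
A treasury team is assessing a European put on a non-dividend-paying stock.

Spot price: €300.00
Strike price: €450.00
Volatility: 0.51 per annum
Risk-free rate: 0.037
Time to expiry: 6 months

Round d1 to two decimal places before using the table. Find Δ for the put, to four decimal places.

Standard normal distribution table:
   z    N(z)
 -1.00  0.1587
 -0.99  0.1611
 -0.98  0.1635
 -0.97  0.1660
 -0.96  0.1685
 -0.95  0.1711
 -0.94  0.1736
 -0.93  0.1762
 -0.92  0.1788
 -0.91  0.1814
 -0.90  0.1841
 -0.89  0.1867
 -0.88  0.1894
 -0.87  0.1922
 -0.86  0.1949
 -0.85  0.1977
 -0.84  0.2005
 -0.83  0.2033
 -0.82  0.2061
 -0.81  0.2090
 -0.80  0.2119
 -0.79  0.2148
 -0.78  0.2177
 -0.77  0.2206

σ√T = 0.51 × 0.7071 = 0.3606
d₁ = [ln(300/450) + (0.037 + ½·0.51²)·0.5] / (σ√T) = (-0.4055 + 0.0835) / 0.3606 = -0.8927 ≈ -0.89
N(d₁) = N(-0.89) = 0.1867
Δ_put = N(d₁) − 1 = 0.1867 − 1 = -0.8133

-0.8133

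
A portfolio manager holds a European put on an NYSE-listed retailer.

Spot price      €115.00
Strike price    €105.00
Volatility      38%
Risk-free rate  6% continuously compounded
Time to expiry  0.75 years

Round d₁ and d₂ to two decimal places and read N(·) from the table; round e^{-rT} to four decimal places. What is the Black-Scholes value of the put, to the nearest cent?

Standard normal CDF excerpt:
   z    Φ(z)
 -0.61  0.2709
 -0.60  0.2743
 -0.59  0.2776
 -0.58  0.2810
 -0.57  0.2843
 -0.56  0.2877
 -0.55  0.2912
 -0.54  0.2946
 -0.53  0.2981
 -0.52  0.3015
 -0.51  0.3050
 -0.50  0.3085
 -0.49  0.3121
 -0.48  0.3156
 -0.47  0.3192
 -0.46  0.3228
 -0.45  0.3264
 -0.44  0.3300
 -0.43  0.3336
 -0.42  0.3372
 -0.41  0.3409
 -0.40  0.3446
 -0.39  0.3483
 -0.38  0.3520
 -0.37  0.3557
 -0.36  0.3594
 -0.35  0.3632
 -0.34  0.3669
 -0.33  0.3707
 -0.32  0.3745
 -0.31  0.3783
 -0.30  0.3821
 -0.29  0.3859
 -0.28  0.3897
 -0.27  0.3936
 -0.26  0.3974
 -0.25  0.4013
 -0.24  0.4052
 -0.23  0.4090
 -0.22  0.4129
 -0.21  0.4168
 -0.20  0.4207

€7.97

σ√T = 0.38·√0.75 = 0.3291
ln(S/K) + (r + σ²/2)T = ln(115/105) + (0.06 + 0.38²/2)·0.75 = 0.0910 + 0.0991 = 0.1901
d₁ = 0.1901 / 0.3291 = 0.5777 which rounds to 0.58
d₂ = d₁ − σ√T = 0.5777 − 0.3291 = 0.2486 which rounds to 0.25
exp(−rT) = exp(−0.06·0.75) = 0.9560
P = 105·0.9560·N(-0.25) − 115·N(-0.58) = 105·0.9560·0.4013 − 115·0.2810 = 40.2825 − 32.3150 = 7.9675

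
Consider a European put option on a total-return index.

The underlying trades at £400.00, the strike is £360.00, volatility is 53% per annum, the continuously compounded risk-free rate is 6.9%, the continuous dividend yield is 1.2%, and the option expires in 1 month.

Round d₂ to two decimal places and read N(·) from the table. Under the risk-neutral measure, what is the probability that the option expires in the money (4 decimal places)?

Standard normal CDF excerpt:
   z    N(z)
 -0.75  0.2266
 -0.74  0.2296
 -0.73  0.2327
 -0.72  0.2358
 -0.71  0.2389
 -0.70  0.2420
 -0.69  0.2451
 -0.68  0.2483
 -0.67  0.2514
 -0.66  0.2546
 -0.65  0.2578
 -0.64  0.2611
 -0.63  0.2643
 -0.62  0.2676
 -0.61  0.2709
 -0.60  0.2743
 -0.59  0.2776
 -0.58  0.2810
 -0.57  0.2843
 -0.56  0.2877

σ√T = 0.53·√0.08333 = 0.1530
d₁ = [ln(400/360) + (0.069 − 0.012 + 0.53²/2)·0.08333] / 0.1530 = [0.1054 + 0.0165] / 0.1530 = 0.7962 ⇒ 0.80
d₂ = d₁ − σ√T = 0.7962 − 0.1530 = 0.6432 ⇒ 0.64
Risk-neutral Pr[S_T < K] = N(−d₂) = N(-0.64) = 0.2611

0.2611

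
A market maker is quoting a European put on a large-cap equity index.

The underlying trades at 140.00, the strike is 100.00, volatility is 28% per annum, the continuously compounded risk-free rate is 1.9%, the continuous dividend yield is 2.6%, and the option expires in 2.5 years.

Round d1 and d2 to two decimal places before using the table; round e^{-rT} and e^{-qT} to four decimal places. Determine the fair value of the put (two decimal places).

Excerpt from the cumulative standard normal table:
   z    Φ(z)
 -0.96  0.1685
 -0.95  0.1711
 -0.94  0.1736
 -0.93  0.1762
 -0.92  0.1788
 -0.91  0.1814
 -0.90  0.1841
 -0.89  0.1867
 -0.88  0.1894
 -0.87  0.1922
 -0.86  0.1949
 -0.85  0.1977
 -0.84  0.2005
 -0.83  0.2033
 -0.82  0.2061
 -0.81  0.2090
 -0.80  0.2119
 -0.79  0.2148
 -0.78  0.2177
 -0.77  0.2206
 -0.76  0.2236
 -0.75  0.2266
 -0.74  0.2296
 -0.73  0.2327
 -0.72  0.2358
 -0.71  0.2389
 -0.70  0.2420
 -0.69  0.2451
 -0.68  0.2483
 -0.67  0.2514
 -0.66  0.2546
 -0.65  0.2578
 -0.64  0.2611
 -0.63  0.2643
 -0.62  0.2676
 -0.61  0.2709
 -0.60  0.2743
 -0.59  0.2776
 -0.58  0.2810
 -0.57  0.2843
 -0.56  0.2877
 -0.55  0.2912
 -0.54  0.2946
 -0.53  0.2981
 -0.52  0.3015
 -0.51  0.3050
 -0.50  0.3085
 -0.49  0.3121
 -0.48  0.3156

σ√T = 0.28·√2.5 = 0.4427
d₁ = [ln(140/100) + (0.019 − 0.026 + 0.28²/2)·2.5] / 0.4427 = [0.3365 + 0.0805] / 0.4427 = 0.9418 ⇒ 0.94
d₂ = d₁ − σ√T = 0.9418 − 0.4427 = 0.4991 ⇒ 0.50
exp(−qT) = exp(−0.026·2.5) = 0.9371;  exp(−rT) = exp(−0.019·2.5) = 0.9536
P = 100·0.9536·N(-0.50) − 140·0.9371·N(-0.94) = 100·0.9536·0.3085 − 140·0.9371·0.1736 = 29.4186 − 22.7753 = 6.6433

6.64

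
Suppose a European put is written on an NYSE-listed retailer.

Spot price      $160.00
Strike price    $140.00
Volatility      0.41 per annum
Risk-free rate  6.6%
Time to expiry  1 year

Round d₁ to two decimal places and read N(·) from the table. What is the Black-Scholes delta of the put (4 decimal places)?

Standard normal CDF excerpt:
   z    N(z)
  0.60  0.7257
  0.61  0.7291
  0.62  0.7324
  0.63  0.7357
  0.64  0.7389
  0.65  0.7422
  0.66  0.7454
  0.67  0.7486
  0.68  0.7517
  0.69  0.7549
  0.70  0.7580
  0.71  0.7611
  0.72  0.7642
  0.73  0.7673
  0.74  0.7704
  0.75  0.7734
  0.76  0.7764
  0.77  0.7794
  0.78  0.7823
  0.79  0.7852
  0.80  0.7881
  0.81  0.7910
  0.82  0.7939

-0.2451

σ√T = 0.41 × 1.0000 = 0.4100
ln(S/K) + (r + σ²/2)T = ln(160/140) + (0.066 + 0.41²/2)·1 = 0.1335 + 0.1500 = 0.2836
d₁ = 0.2836 / 0.4100 = 0.6917 ≈ 0.69
N(d₁) = N(0.69) = 0.7549
Δ_put = N(d₁) − 1 = 0.7549 − 1 = -0.2451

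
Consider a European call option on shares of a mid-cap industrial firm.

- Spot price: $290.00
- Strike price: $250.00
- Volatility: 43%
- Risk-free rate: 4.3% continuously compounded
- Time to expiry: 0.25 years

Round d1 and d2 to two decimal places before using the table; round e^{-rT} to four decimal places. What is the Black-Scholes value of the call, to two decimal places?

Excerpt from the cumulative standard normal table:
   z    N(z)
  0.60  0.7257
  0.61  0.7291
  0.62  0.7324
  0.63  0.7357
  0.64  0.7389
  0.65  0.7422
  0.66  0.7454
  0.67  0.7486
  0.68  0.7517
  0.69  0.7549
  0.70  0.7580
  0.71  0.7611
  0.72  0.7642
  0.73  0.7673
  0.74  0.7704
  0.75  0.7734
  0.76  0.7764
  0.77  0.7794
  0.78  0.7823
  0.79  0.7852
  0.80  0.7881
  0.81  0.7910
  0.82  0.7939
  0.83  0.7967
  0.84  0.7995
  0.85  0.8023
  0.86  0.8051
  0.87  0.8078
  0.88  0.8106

$50.71

σ√T = 0.43·√0.25 = 0.2150
d₁ = [ln(290/250) + (0.043 + 0.43²/2)·0.25] / 0.2150 = [0.1484 + 0.0339] / 0.2150 = 0.8478 which rounds to 0.85
d₂ = d₁ − σ√T = 0.8478 − 0.2150 = 0.6328 which rounds to 0.63
e^(−rT) = e^(−0.043·0.25) = 0.9893
N(d₁) = N(0.85) = 0.8023;  N(d₂) = N(0.63) = 0.7357
C = 290·0.8023 − 250·0.9893·0.7357 = 232.6670 − 181.9570 = 50.7100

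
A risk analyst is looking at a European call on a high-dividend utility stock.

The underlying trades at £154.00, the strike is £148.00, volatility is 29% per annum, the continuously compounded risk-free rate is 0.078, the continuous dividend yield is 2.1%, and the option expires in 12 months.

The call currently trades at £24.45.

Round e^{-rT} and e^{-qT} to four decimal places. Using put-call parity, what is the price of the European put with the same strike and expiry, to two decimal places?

exp(−qT) = exp(−0.021·1) = 0.9792;  exp(−rT) = exp(−0.078·1) = 0.9250
Put-call parity: C − P = S·e^(−qT) − K·e^(−rT) = 154·0.9792 − 148·0.9250 = 150.7968 − 136.9000 = 13.8968
P = C − (C − P) = 24.45 − (13.8968) = 10.5532

£10.55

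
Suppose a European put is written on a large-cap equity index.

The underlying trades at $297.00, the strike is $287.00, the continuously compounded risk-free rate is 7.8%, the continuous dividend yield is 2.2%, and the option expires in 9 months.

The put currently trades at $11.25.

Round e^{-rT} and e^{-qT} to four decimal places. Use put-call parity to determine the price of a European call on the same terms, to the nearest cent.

$32.68

e^(−qT) = e^(−0.022·0.75) = 0.9836;  e^(−rT) = e^(−0.078·0.75) = 0.9432
Put-call parity: C − P = S·e^(−qT) − K·e^(−rT) = 297·0.9836 − 287·0.9432 = 292.1292 − 270.6984 = 21.4308
C = P + (C − P) = 11.25 + (21.4308) = 32.6808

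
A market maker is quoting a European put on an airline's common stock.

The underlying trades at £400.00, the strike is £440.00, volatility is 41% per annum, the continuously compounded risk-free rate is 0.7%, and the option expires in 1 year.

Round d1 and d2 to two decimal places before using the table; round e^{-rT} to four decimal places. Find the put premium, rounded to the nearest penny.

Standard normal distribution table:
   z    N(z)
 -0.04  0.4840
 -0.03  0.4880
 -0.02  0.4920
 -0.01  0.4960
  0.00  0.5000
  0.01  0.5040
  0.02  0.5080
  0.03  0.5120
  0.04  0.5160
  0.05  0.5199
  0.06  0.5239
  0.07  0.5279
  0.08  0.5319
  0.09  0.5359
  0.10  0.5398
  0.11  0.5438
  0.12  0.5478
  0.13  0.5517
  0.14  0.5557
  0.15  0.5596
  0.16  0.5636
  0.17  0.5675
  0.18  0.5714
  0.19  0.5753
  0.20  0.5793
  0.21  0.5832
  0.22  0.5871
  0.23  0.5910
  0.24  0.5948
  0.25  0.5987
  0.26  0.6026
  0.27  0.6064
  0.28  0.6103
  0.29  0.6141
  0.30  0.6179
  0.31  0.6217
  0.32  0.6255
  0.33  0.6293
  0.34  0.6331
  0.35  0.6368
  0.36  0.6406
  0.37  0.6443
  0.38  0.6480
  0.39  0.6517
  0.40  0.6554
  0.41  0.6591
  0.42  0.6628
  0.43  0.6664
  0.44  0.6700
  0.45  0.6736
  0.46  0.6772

T = 1;  σ√T = 0.4100
ln(S/K) + (r + σ²/2)T = ln(400/440) + (0.007 + 0.41²/2)·1 = -0.0953 + 0.0910 = -0.0043
d₁ = -0.0043 / 0.4100 = -0.0104 which rounds to -0.01
d₂ = d₁ − σ√T = -0.0104 − 0.4100 = -0.4204 which rounds to -0.42
e^(−rT) = e^(−0.007·1) = 0.9930
N(−d₂) = N(0.42) = 0.6628;  N(−d₁) = N(0.01) = 0.5040
P = 440·0.9930·0.6628 − 400·0.5040 = 289.5906 − 201.6000 = 87.9906

£87.99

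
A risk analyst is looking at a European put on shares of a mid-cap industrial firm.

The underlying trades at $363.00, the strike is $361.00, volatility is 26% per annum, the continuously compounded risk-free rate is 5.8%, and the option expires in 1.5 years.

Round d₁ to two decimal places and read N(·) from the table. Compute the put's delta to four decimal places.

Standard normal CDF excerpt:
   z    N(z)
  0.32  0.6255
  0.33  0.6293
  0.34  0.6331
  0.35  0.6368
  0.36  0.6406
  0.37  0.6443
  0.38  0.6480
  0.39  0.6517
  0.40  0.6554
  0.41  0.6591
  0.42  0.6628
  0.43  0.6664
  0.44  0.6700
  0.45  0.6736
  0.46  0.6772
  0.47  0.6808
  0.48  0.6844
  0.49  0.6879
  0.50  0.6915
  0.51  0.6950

T = 1.5;  σ√T = 0.3184
d₁ = [ln(363/361) + (0.058 + 0.26²/2)·1.5] / 0.3184 = [0.0055 + 0.1377] / 0.3184 = 0.4498 → 0.45
N(d₁) = N(0.45) = 0.6736
Δ_put = N(d₁) − 1 = 0.6736 − 1 = -0.3264

-0.3264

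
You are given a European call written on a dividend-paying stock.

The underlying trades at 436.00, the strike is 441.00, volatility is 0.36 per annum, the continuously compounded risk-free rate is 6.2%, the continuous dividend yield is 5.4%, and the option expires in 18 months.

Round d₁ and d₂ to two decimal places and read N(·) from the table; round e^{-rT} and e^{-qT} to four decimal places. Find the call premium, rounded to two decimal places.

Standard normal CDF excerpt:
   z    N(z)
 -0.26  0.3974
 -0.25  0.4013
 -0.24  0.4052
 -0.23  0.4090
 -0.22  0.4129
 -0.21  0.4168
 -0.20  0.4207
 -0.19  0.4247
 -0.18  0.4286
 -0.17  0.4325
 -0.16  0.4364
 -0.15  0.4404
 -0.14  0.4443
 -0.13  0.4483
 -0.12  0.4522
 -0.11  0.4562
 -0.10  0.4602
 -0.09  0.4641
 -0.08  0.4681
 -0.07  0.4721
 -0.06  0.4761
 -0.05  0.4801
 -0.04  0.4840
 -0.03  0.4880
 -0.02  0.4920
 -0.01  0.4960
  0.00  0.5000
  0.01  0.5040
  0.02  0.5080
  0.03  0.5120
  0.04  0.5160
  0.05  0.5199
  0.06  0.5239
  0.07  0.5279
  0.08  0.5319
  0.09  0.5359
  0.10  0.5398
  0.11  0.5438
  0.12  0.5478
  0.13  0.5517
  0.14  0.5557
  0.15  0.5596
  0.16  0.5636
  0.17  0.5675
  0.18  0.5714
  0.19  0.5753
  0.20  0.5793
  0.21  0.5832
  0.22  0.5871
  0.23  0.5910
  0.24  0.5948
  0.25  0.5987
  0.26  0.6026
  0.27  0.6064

σ√T = 0.36·√1.5 = 0.4409
ln(S/K) + (r − q + σ²/2)T = ln(436/441) + (0.062 − 0.054 + 0.36²/2)·1.5 = -0.0114 + 0.1092 = 0.0978
d₁ = 0.0978 / 0.4409 = 0.2218 ≈ 0.22
d₂ = d₁ − σ√T = 0.2218 − 0.4409 = -0.2191 ≈ -0.22
exp(−qT) = exp(−0.054·1.5) = 0.9222;  exp(−rT) = exp(−0.062·1.5) = 0.9112
C = 436·0.9222·N(0.22) − 441·0.9112·N(-0.22) = 436·0.9222·0.5871 − 441·0.9112·0.4129 = 236.0607 − 165.9194 = 70.1413

70.14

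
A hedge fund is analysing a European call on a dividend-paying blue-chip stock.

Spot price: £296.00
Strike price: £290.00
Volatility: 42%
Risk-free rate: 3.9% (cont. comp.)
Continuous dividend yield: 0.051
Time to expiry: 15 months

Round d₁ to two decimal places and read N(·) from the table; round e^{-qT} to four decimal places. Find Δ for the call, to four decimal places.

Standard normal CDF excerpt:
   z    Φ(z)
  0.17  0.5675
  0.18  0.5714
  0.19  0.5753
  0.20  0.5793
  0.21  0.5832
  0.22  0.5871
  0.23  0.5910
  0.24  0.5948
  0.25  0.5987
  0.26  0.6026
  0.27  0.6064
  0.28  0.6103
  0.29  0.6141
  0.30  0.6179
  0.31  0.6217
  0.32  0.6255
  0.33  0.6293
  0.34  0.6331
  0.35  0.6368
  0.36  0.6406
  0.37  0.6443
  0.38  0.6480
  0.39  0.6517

σ√T = 0.42·√1.25 = 0.4696
d₁ = [ln(296/290) + (0.039 − 0.051 + ½·0.42²)·1.25] / (σ√T) = (0.0205 + 0.0952) / 0.4696 = 0.2465 ≈ 0.25
N(d₁) = N(0.25) = 0.5987
Δ_call = exp(−qT)·N(d₁) = 0.9382·0.5987 = 0.5617

0.5617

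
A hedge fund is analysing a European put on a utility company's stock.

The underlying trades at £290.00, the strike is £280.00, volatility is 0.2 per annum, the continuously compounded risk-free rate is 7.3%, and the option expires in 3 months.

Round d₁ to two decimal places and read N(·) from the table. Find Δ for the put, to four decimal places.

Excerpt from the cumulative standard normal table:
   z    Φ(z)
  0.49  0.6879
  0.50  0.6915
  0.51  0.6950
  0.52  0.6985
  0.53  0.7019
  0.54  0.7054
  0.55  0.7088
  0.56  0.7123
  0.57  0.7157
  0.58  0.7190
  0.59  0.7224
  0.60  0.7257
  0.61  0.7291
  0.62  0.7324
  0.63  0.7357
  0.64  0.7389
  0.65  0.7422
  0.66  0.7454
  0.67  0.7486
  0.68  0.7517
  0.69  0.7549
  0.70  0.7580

T = 0.25;  σ√T = 0.1000
ln(S/K) + (r + σ²/2)T = ln(290/280) + (0.073 + 0.2²/2)·0.25 = 0.0351 + 0.0232 = 0.0583
d₁ = 0.0583 / 0.1000 = 0.5834 ≈ 0.58
N(d₁) = N(0.58) = 0.7190
Δ_put = N(d₁) − 1 = 0.7190 − 1 = -0.2810

-0.2810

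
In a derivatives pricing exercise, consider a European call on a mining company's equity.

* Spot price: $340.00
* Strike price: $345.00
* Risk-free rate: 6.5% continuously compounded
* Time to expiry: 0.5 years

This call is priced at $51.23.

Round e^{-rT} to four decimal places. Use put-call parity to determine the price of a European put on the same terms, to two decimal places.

$45.19

e^(−rT) = e^(−0.065·0.5) = 0.9680
Put-call parity: C − P = S − K·e^(−rT) = 340 − 345·0.9680 = 340 − 333.9600 = 6.0400
P = C − (C − P) = 51.23 − (6.0400) = 45.1900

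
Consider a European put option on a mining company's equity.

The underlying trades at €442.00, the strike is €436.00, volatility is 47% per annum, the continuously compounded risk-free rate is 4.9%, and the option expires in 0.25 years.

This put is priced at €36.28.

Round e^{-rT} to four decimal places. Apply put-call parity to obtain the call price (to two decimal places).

€47.60

exp(−rT) = exp(−0.049·0.25) = 0.9878
Put-call parity: C − P = S − K·e^(−rT) = 442 − 436·0.9878 = 442 − 430.6808 = 11.3192
C = P + (C − P) = 36.28 + (11.3192) = 47.5992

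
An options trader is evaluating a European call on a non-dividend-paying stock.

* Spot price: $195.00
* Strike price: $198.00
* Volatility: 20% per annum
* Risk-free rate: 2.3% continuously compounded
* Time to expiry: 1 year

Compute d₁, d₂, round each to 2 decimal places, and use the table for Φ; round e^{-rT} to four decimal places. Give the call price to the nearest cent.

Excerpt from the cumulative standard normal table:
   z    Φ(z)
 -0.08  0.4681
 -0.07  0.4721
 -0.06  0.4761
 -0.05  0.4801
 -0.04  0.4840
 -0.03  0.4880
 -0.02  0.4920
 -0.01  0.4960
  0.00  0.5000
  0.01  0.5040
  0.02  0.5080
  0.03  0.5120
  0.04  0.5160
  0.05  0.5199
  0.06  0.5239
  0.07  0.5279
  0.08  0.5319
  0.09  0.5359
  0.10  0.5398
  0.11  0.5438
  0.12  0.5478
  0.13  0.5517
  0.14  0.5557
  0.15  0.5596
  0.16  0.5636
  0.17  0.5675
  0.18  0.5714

$16.23

σ√T = 0.2 × 1.0000 = 0.2000
d₁ = [ln(195/198) + (0.023 + ½·0.2²)·1] / (σ√T) = (-0.0153 + 0.0430) / 0.2000 = 0.1387 which rounds to 0.14
d₂ = 0.1387 − 0.2000 = -0.0613 which rounds to -0.06
exp(−rT) = exp(−0.023·1) = 0.9773
N(d₁) = N(0.14) = 0.5557;  N(d₂) = N(-0.06) = 0.4761
C = 195·0.5557 − 198·0.9773·0.4761 = 108.3615 − 92.1279 = 16.2336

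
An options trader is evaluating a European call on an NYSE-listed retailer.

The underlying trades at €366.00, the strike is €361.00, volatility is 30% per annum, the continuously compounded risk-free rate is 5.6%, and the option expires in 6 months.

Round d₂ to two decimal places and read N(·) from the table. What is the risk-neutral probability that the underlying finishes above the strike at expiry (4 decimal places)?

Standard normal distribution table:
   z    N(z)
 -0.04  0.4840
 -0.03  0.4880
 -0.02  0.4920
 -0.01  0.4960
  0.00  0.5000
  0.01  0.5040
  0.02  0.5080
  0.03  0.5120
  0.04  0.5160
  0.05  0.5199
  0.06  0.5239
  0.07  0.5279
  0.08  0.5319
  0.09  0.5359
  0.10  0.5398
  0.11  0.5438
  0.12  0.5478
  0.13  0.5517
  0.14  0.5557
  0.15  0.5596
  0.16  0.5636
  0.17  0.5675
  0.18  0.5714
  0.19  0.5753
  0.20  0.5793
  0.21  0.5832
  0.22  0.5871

σ√T = 0.3 × 0.7071 = 0.2121
d₁ = [ln(366/361) + (0.056 + 0.3²/2)·0.5] / 0.2121 = [0.0138 + 0.0505] / 0.2121 = 0.3029 ⇒ 0.30
d₂ = d₁ − σ√T = 0.3029 − 0.2121 = 0.0908 ⇒ 0.09
Risk-neutral Pr[S_T > K] = N(d₂) = N(0.09) = 0.5359

0.5359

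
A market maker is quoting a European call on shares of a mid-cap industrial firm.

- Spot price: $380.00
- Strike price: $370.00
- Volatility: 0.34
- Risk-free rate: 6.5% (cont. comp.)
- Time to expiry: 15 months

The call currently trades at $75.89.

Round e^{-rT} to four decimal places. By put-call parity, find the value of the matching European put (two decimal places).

e^(−rT) = e^(−0.065·1.25) = 0.9220
Put-call parity: C − P = S − K·e^(−rT) = 380 − 370·0.9220 = 380 − 341.1400 = 38.8600
P = C − (C − P) = 75.89 − (38.8600) = 37.0300

$37.03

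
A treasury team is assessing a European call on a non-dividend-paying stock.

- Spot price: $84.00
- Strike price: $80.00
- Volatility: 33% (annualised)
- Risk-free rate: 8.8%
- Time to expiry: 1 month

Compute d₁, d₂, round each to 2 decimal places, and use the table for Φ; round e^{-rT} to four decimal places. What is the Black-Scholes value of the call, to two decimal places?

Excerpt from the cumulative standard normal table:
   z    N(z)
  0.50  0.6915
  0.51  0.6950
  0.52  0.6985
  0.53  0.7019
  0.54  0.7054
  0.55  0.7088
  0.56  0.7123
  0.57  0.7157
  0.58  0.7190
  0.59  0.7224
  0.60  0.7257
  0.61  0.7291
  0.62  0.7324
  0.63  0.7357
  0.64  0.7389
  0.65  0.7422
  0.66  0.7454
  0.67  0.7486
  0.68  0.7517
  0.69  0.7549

σ√T = 0.33·√0.08333 = 0.0953
ln(S/K) + (r + σ²/2)T = ln(84/80) + (0.088 + 0.33²/2)·0.08333 = 0.0488 + 0.0119 = 0.0607
d₁ = 0.0607 / 0.0953 = 0.6368 which rounds to 0.64
d₂ = d₁ − σ√T = 0.6368 − 0.0953 = 0.5415 which rounds to 0.54
e^(−rT) = e^(−0.088·0.08333) = 0.9927
C = 84·N(0.64) − 80·0.9927·N(0.54) = 84·0.7389 − 80·0.9927·0.7054 = 62.0676 − 56.0200 = 6.0476

$6.05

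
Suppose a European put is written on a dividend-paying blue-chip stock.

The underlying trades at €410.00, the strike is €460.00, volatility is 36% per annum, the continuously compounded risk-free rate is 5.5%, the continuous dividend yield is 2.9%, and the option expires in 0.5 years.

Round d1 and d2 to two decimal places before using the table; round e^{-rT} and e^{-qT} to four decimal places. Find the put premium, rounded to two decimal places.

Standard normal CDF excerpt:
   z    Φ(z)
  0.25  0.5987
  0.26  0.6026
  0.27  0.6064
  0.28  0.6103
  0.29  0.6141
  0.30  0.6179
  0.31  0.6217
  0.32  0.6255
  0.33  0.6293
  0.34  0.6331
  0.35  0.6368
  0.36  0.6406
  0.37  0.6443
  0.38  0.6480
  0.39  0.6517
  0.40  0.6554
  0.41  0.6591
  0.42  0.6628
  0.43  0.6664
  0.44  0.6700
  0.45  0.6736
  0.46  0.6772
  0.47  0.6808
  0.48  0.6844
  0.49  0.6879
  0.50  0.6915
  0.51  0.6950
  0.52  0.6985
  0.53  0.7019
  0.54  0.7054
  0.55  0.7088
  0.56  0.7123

σ√T = 0.36·√0.5 = 0.2546
ln(S/K) + (r − q + σ²/2)T = ln(410/460) + (0.055 − 0.029 + 0.36²/2)·0.5 = -0.1151 + 0.0454 = -0.0697
d₁ = -0.0697 / 0.2546 = -0.2737 which rounds to -0.27
d₂ = d₁ − σ√T = -0.2737 − 0.2546 = -0.5282 which rounds to -0.53
exp(−qT) = exp(−0.029·0.5) = 0.9856;  exp(−rT) = exp(−0.055·0.5) = 0.9729
P = 460·0.9729·N(0.53) − 410·0.9856·N(0.27) = 460·0.9729·0.7019 − 410·0.9856·0.6064 = 314.1241 − 245.0438 = 69.0803

€69.08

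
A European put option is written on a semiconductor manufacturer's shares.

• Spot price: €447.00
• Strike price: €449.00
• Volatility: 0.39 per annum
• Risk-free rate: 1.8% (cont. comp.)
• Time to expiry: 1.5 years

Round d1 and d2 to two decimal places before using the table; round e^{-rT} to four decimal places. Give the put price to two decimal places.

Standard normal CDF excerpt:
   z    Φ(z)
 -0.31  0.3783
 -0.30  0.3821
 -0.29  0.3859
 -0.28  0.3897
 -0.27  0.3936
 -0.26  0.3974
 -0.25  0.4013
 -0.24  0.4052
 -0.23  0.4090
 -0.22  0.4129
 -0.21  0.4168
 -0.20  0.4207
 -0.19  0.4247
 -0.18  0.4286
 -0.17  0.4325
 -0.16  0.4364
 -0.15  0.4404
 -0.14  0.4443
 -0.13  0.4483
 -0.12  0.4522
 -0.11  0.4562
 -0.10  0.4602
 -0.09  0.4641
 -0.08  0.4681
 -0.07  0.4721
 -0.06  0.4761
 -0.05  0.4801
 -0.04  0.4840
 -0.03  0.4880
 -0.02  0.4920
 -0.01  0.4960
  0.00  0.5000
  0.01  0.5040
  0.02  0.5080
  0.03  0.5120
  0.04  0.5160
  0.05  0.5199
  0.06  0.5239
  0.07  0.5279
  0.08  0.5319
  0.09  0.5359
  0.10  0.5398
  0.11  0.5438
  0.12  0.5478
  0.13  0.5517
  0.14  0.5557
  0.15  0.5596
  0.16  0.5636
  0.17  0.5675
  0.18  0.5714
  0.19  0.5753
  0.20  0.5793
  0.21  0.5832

€78.94

T = 1.5;  σ√T = 0.4777
d₁ = [ln(447/449) + (0.018 + ½·0.39²)·1.5] / (σ√T) = (-0.0045 + 0.1411) / 0.4777 = 0.2860 which rounds to 0.29
d₂ = 0.2860 − 0.4777 = -0.1916 which rounds to -0.19
exp(−rT) = exp(−0.018·1.5) = 0.9734
P = 449·0.9734·N(0.19) − 447·N(-0.29) = 449·0.9734·0.5753 − 447·0.3859 = 251.4387 − 172.4973 = 78.9414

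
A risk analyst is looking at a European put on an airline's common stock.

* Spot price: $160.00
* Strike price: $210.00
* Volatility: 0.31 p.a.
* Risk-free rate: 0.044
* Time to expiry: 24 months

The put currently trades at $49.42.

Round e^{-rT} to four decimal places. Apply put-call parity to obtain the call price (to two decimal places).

$17.10

exp(−rT) = exp(−0.044·2) = 0.9158
Put-call parity: C − P = S − K·e^(−rT) = 160 − 210·0.9158 = 160 − 192.3180 = -32.3180
C = P + (C − P) = 49.42 + (-32.3180) = 17.1020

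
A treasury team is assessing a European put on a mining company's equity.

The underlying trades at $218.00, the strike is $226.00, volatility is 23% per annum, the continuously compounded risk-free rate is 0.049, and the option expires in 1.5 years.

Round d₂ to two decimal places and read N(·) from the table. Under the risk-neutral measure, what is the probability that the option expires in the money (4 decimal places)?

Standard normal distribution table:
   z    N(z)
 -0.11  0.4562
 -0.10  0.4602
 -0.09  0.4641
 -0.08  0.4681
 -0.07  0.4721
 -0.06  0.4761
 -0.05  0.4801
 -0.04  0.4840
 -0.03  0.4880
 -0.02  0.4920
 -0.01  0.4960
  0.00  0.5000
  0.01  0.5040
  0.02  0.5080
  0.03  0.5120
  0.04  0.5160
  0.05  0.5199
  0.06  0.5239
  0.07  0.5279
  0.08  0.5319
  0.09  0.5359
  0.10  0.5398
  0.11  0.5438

T = 1.5;  σ√T = 0.2817
d₁ = [ln(218/226) + (0.049 + 0.23²/2)·1.5] / 0.2817 = [-0.0360 + 0.1132] / 0.2817 = 0.2738 which rounds to 0.27
d₂ = d₁ − σ√T = 0.2738 − 0.2817 = -0.0079 which rounds to -0.01
Pr(exercise) under Q = N(−d₂) = N(0.01) = 0.5040

0.5040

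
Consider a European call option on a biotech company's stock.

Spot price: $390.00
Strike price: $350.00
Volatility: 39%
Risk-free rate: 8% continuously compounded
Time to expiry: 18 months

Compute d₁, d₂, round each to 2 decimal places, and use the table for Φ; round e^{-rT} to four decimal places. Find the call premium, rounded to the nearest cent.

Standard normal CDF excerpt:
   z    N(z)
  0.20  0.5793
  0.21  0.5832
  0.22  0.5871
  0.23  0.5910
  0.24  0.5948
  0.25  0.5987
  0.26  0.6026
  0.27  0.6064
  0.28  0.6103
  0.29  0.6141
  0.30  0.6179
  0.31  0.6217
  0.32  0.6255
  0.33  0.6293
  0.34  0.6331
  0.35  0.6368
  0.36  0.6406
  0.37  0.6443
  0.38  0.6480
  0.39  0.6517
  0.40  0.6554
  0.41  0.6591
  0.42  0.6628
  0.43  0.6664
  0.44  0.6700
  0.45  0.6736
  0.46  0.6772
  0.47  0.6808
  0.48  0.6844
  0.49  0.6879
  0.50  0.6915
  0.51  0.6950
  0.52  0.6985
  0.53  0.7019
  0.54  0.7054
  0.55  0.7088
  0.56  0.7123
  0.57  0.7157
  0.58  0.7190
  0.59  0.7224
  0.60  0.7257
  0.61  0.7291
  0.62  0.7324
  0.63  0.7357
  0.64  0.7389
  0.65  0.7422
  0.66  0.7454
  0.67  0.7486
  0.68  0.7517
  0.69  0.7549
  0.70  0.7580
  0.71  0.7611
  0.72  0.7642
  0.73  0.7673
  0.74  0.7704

T = 1.5;  σ√T = 0.4777
d₁ = [ln(390/350) + (0.08 + 0.39²/2)·1.5] / 0.4777 = [0.1082 + 0.2341] / 0.4777 = 0.7166 ⇒ 0.72
d₂ = d₁ − σ√T = 0.7166 − 0.4777 = 0.2390 ⇒ 0.24
exp(−rT) = exp(−0.08·1.5) = 0.8869
N(d₁) = N(0.72) = 0.7642;  N(d₂) = N(0.24) = 0.5948
C = 390·0.7642 − 350·0.8869·0.5948 = 298.0380 − 184.6348 = 113.4032

$113.40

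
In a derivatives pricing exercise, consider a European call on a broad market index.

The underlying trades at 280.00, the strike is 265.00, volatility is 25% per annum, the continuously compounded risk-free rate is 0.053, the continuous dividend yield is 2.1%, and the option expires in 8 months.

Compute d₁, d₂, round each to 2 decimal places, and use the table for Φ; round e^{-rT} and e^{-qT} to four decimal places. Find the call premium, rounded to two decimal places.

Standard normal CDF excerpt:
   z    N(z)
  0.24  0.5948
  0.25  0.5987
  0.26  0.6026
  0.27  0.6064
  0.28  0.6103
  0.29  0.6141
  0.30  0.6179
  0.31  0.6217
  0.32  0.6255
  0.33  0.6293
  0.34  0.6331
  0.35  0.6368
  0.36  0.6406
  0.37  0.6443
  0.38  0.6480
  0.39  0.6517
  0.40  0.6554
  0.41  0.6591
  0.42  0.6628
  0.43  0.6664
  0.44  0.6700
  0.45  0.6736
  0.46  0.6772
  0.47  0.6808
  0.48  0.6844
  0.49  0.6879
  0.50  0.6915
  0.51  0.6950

σ√T = 0.25·√0.6667 = 0.2041
d₁ = [ln(280/265) + (0.053 − 0.021 + 0.25²/2)·0.6667] / 0.2041 = [0.0551 + 0.0422] / 0.2041 = 0.4763 ≈ 0.48
d₂ = d₁ − σ√T = 0.4763 − 0.2041 = 0.2722 ≈ 0.27
e^(−qT) = e^(−0.021·0.6667) = 0.9861;  e^(−rT) = e^(−0.053·0.6667) = 0.9653
C = 280·0.9861·N(0.48) − 265·0.9653·N(0.27) = 280·0.9861·0.6844 − 265·0.9653·0.6064 = 188.9683 − 155.1198 = 33.8485

33.85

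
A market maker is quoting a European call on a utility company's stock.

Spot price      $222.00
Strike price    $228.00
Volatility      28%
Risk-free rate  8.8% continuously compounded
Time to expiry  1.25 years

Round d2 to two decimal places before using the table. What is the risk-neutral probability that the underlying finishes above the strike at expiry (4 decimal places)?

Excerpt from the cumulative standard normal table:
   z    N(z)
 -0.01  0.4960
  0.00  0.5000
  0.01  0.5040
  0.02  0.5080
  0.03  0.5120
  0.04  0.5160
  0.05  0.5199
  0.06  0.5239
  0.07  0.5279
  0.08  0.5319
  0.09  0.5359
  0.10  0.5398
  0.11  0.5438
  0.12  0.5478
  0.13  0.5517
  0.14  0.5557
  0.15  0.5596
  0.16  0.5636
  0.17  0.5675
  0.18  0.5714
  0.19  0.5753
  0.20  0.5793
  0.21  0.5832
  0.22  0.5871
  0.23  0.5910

0.5438

σ√T = 0.28 × 1.1180 = 0.3130
d₁ = [ln(222/228) + (0.088 + ½·0.28²)·1.25] / (σ√T) = (-0.0267 + 0.1590) / 0.3130 = 0.4227 → 0.42
d₂ = 0.4227 − 0.3130 = 0.1097 → 0.11
Risk-neutral Pr[S_T > K] = N(d₂) = N(0.11) = 0.5438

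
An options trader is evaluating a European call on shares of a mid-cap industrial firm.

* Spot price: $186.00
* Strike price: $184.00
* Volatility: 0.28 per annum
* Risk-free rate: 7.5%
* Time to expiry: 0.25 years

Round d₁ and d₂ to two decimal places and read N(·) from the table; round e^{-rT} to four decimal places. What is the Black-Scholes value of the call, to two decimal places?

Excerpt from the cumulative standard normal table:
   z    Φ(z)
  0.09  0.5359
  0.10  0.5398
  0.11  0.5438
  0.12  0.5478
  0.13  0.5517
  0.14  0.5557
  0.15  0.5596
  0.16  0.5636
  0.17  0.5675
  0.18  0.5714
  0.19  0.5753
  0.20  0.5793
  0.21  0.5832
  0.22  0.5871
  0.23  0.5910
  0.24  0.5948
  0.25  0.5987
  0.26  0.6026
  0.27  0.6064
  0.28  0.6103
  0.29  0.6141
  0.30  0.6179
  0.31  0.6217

$13.17

σ√T = 0.28·√0.25 = 0.1400
d₁ = [ln(186/184) + (0.075 + 0.28²/2)·0.25] / 0.1400 = [0.0108 + 0.0285] / 0.1400 = 0.2811 which rounds to 0.28
d₂ = d₁ − σ√T = 0.2811 − 0.1400 = 0.1411 which rounds to 0.14
exp(−rT) = exp(−0.075·0.25) = 0.9814
N(d₁) = N(0.28) = 0.6103;  N(d₂) = N(0.14) = 0.5557
C = 186·0.6103 − 184·0.9814·0.5557 = 113.5158 − 100.3470 = 13.1688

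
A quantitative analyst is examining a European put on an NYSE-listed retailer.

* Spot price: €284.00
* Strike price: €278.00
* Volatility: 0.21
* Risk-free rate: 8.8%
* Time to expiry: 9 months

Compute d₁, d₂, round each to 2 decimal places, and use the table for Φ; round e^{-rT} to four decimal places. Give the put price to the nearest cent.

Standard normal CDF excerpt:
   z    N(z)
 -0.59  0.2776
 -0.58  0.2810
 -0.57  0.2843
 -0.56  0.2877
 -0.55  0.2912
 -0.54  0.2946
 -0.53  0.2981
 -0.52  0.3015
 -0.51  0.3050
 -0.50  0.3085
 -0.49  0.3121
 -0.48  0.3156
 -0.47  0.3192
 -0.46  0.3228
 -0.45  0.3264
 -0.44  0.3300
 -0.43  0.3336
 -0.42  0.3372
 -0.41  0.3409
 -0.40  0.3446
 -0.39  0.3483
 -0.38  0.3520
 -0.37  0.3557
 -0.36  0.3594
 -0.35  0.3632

T = 0.75;  σ√T = 0.1819
d₁ = [ln(284/278) + (0.088 + ½·0.21²)·0.75] / (σ√T) = (0.0214 + 0.0825) / 0.1819 = 0.5713 ⇒ 0.57
d₂ = 0.5713 − 0.1819 = 0.3894 ⇒ 0.39
e^(−rT) = e^(−0.088·0.75) = 0.9361
N(−d₂) = N(-0.39) = 0.3483;  N(−d₁) = N(-0.57) = 0.2843
P = 278·0.9361·0.3483 − 284·0.2843 = 90.6401 − 80.7412 = 9.8989

€9.90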